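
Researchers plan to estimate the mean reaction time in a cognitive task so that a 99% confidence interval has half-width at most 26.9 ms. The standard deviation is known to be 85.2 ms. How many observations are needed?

n = 67

For a mean, the margin of error is E = z·σ/√n, so n = (zσ/E)².
At 99% confidence, z = 2.576.
n = (2.576 × 85.2 / 26.9)² = 66.57
Round up: n = 67.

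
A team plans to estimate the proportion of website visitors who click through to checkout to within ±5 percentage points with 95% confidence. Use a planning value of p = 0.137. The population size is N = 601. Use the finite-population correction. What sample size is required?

For a proportion with margin E = 0.05 at 95% confidence, z = 1.960.
n = p̂(1−p̂)(z/E)² = 0.137 × 0.863 × (1.960/0.05)² = 181.68 — call this n₀.
Finite-population correction with N = 601: n = n₀ / (1 + (n₀−1)/N) = 181.68 / 1.301 = 139.65
Round up: n = 140.

140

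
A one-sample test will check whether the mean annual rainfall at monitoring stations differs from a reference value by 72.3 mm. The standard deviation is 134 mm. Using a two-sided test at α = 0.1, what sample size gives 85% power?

25

For a one-sample z-test, n = ((z_{α/2} + z_β)·σ/δ)².
z_{α/2} = 1.645 (two-sided α = 0.1); z_β = 1.036 (power 85% → β = 0.15).
n = (2.681 × 134 / 72.3)² = 24.69
Round up: n = 25.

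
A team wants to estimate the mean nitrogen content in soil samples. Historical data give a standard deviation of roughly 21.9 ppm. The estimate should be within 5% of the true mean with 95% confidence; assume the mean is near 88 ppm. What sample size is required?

For a mean, the margin of error is E = z·σ/√n, so n = (zσ/E)².
At 95% confidence, z = 1.960.
E = 5% of 88 = 4.4 ppm.
n = (1.960 × 21.9 / 4.4)² = 95.17
Round up: n = 96.

96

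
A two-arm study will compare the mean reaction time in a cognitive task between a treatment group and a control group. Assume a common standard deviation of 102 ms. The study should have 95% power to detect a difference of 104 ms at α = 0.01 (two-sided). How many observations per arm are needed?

For two equal groups, n per group = 2·((z_{α/2} + z_β)·σ/δ)².
z_{α/2} = 2.576; z_β = 1.645 (power 95%).
n = 2 × (4.221 × 102 / 104)² = 2 × 17.14 = 34.28
Round up: n = 35 per group.

35 per group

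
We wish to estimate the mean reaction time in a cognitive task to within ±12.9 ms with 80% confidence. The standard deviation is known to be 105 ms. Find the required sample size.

For a mean, the margin of error is E = z·σ/√n, so n = (zσ/E)².
At 80% confidence, z = 1.282.
n = (1.282 × 105 / 12.9)² = 108.89
Round up: n = 109.

109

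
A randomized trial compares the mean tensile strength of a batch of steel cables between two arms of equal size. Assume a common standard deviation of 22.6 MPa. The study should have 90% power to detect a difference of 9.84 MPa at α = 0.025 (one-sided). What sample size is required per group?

111 per group

For two equal groups, n per group = 2·((z_α + z_β)·σ/δ)².
z_α = 1.960; z_β = 1.282 (power 90%).
n = 2 × (3.242 × 22.6 / 9.84)² = 2 × 55.44 = 110.88
Round up: n = 111 per group.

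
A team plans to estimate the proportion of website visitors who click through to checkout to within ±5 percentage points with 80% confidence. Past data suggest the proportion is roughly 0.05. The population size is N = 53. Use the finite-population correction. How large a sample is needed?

20

For a proportion with margin E = 0.05 at 80% confidence, z = 1.282.
n = p̂(1−p̂)(z/E)² = 0.05 × 0.95 × (1.282/0.05)² = 31.23 — call this n₀.
Finite-population correction with N = 53: n = n₀ / (1 + (n₀−1)/N) = 31.23 / 1.57 = 19.89
Round up: n = 20.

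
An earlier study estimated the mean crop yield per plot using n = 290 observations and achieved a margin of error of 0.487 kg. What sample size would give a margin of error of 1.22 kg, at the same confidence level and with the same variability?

47

Margin of error scales as 1/√n, so n₂ = n₁·(E₁/E₂)².
n₂ = 290 × (0.487/1.22)² = 290 × 0.1593 = 46.20
Round up: n₂ = 47.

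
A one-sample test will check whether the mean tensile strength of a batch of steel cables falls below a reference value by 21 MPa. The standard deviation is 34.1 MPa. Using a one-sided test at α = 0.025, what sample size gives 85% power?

For a one-sample z-test, n = ((z_α + z_β)·σ/δ)².
z_α = 1.960 (one-sided α = 0.025); z_β = 1.036 (power 85% → β = 0.15).
n = (2.996 × 34.1 / 21)² = 23.67
Round up: n = 24.

24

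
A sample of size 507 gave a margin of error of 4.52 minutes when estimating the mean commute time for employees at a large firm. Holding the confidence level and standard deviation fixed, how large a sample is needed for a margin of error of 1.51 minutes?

Margin of error scales as 1/√n, so n₂ = n₁·(E₁/E₂)².
n₂ = 507 × (4.52/1.51)² = 507 × 8.96 = 4542.72
Round up: n₂ = 4543.

4543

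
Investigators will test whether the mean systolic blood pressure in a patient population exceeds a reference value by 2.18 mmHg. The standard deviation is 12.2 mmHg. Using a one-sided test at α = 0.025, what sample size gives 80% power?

246

For a one-sample z-test, n = ((z_α + z_β)·σ/δ)².
z_α = 1.960 (one-sided α = 0.025); z_β = 0.842 (power 80% → β = 0.2).
n = (2.802 × 12.2 / 2.18)² = 245.89
Round up: n = 246.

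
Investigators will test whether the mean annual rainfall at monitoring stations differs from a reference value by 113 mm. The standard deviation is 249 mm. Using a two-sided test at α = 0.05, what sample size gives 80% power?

n = 39

For a one-sample z-test, n = ((z_{α/2} + z_β)·σ/δ)².
z_{α/2} = 1.960 (two-sided α = 0.05); z_β = 0.842 (power 80% → β = 0.2).
n = (2.802 × 249 / 113)² = 38.12
Round up: n = 39.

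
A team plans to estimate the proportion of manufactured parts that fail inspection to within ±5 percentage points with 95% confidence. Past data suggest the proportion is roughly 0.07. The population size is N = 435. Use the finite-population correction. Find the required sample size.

82

For a proportion with margin E = 0.05 at 95% confidence, z = 1.960.
n = p̂(1−p̂)(z/E)² = 0.07 × 0.93 × (1.960/0.05)² = 100.04 — call this n₀.
Finite-population correction with N = 435: n = n₀ / (1 + (n₀−1)/N) = 100.04 / 1.228 = 81.47
Round up: n = 82.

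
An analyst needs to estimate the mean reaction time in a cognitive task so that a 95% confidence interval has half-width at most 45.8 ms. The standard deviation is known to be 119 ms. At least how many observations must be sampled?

n = 26

For a mean, the margin of error is E = z·σ/√n, so n = (zσ/E)².
At 95% confidence, z = 1.960.
n = (1.960 × 119 / 45.8)² = 25.93
Round up: n = 26.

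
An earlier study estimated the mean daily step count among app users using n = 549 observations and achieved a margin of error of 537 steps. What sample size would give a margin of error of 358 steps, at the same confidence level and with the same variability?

Margin of error scales as 1/√n, so n₂ = n₁·(E₁/E₂)².
n₂ = 549 × (537/358)² = 549 × 2.25 = 1235.25
Round up: n₂ = 1236.

1236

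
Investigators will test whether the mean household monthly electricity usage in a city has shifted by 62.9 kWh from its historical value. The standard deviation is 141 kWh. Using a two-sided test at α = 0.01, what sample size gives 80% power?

n = 59

For a one-sample z-test, n = ((z_{α/2} + z_β)·σ/δ)².
z_{α/2} = 2.576 (two-sided α = 0.01); z_β = 0.842 (power 80% → β = 0.2).
n = (3.418 × 141 / 62.9)² = 58.71
Round up: n = 59.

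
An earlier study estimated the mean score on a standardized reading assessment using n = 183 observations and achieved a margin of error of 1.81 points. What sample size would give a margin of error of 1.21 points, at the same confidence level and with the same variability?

Margin of error scales as 1/√n, so n₂ = n₁·(E₁/E₂)².
n₂ = 183 × (1.81/1.21)² = 183 × 2.238 = 409.55
Round up: n₂ = 410.

n = 410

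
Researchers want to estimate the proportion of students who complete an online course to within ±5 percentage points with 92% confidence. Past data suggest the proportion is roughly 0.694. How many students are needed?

261

For a proportion with margin E = 0.05 at 92% confidence, z = 1.751.
n = p̂(1−p̂)(z/E)² = 0.694 × 0.306 × (1.751/0.05)² = 260.44
Round up: n = 261.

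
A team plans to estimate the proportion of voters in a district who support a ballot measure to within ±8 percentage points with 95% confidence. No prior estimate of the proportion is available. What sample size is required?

n = 151

For a proportion with margin E = 0.08 at 95% confidence, z = 1.960.
With no prior estimate, use p = 0.5, which maximizes p(1−p) at 0.25.
n = 0.25 × (z/E)² = 0.25 × (1.960/0.08)² = 150.06
Round up: n = 151.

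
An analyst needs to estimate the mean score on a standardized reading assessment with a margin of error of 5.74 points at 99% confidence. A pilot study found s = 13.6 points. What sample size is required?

For a mean, the margin of error is E = z·σ/√n, so n = (zσ/E)².
At 99% confidence, z = 2.576.
n = (2.576 × 13.6 / 5.74)² = 37.25
Round up: n = 38.

n = 38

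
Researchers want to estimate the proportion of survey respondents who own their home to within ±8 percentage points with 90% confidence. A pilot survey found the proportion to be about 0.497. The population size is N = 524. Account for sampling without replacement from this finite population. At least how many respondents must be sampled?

n = 89

For a proportion with margin E = 0.08 at 90% confidence, z = 1.645.
n = p̂(1−p̂)(z/E)² = 0.497 × 0.503 × (1.645/0.08)² = 105.70 — call this n₀.
Finite-population correction with N = 524: n = n₀ / (1 + (n₀−1)/N) = 105.70 / 1.2 = 88.08
Round up: n = 89.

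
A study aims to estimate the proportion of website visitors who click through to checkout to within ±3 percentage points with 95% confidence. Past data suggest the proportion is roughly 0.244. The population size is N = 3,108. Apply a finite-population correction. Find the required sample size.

For a proportion with margin E = 0.03 at 95% confidence, z = 1.960.
n = p̂(1−p̂)(z/E)² = 0.244 × 0.756 × (1.960/0.03)² = 787.37 — call this n₀.
Finite-population correction with N = 3,108: n = n₀ / (1 + (n₀−1)/N) = 787.37 / 1.253 = 628.39
Round up: n = 629.

629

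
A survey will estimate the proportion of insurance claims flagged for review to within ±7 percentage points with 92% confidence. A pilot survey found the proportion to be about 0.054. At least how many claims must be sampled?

n = 32

For a proportion with margin E = 0.07 at 92% confidence, z = 1.751.
n = p̂(1−p̂)(z/E)² = 0.054 × 0.946 × (1.751/0.07)² = 31.96
Round up: n = 32.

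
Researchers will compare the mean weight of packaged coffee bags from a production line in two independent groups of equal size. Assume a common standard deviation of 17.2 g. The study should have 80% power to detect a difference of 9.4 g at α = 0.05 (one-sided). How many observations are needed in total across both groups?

84 total

For two equal groups, n per group = 2·((z_α + z_β)·σ/δ)².
z_α = 1.645; z_β = 0.842 (power 80%).
n = 2 × (2.487 × 17.2 / 9.4)² = 2 × 20.71 = 41.42
Round up: n = 42 per group.
Total across both groups: 2 × 42 = 84.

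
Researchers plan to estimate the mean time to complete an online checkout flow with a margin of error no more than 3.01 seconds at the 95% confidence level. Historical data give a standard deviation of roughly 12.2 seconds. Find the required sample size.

n = 64

For a mean, the margin of error is E = z·σ/√n, so n = (zσ/E)².
At 95% confidence, z = 1.960.
n = (1.960 × 12.2 / 3.01)² = 63.11
Round up: n = 64.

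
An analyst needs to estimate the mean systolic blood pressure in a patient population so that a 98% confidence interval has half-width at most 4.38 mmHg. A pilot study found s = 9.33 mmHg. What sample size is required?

For a mean, the margin of error is E = z·σ/√n, so n = (zσ/E)².
At 98% confidence, z = 2.326.
n = (2.326 × 9.33 / 4.38)² = 24.55
Round up: n = 25.

25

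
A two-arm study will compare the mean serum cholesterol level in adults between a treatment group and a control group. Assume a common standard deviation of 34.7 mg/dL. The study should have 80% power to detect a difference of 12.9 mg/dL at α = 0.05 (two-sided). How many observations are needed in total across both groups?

For two equal groups, n per group = 2·((z_{α/2} + z_β)·σ/δ)².
z_{α/2} = 1.960; z_β = 0.842 (power 80%).
n = 2 × (2.802 × 34.7 / 12.9)² = 2 × 56.81 = 113.62
Round up: n = 114 per group.
Total across both groups: 2 × 114 = 228.

228 total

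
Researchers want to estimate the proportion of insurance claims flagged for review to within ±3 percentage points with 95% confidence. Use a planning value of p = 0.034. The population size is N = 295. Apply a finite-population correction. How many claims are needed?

For a proportion with margin E = 0.03 at 95% confidence, z = 1.960.
n = p̂(1−p̂)(z/E)² = 0.034 × 0.966 × (1.960/0.03)² = 140.19 — call this n₀.
Finite-population correction with N = 295: n = n₀ / (1 + (n₀−1)/N) = 140.19 / 1.472 = 95.24
Round up: n = 96.

96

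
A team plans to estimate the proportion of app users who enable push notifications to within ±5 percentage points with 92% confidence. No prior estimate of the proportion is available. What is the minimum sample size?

For a proportion with margin E = 0.05 at 92% confidence, z = 1.751.
With no prior estimate, use p = 0.5, which maximizes p(1−p) at 0.25.
n = 0.25 × (z/E)² = 0.25 × (1.751/0.05)² = 306.60
Round up: n = 307.

n = 307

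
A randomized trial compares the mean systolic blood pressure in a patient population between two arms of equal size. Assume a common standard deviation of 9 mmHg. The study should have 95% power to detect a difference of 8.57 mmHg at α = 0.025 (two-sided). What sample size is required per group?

For two equal groups, n per group = 2·((z_{α/2} + z_β)·σ/δ)².
z_{α/2} = 2.241; z_β = 1.645 (power 95%).
n = 2 × (3.886 × 9 / 8.57)² = 2 × 16.65 = 33.30
Round up: n = 34 per group.

34 per group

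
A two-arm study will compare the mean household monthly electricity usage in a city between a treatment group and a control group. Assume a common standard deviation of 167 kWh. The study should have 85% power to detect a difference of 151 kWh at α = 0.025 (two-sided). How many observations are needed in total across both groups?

54 total

For two equal groups, n per group = 2·((z_{α/2} + z_β)·σ/δ)².
z_{α/2} = 2.241; z_β = 1.036 (power 85%).
n = 2 × (3.277 × 167 / 151)² = 2 × 13.14 = 26.28
Round up: n = 27 per group.
Total across both groups: 2 × 27 = 54.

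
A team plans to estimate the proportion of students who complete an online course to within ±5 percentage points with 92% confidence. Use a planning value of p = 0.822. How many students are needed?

180

For a proportion with margin E = 0.05 at 92% confidence, z = 1.751.
n = p̂(1−p̂)(z/E)² = 0.822 × 0.178 × (1.751/0.05)² = 179.44
Round up: n = 180.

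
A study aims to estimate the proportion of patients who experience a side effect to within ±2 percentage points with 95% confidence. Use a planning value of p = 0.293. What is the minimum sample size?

For a proportion with margin E = 0.02 at 95% confidence, z = 1.960.
n = p̂(1−p̂)(z/E)² = 0.293 × 0.707 × (1.960/0.02)² = 1989.48
Round up: n = 1990.

n = 1990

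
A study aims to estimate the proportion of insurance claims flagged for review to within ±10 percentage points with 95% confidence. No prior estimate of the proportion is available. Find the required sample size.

97

For a proportion with margin E = 0.1 at 95% confidence, z = 1.960.
With no prior estimate, use p = 0.5, which maximizes p(1−p) at 0.25.
n = 0.25 × (z/E)² = 0.25 × (1.960/0.1)² = 96.04
Round up: n = 97.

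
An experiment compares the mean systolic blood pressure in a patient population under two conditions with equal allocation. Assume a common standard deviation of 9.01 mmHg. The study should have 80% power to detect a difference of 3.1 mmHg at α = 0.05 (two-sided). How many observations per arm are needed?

For two equal groups, n per group = 2·((z_{α/2} + z_β)·σ/δ)².
z_{α/2} = 1.960; z_β = 0.842 (power 80%).
n = 2 × (2.802 × 9.01 / 3.1)² = 2 × 66.32 = 132.64
Round up: n = 133 per group.

133 per group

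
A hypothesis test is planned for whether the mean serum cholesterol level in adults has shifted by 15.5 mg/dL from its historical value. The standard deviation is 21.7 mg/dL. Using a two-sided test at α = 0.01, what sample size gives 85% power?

26

For a one-sample z-test, n = ((z_{α/2} + z_β)·σ/δ)².
z_{α/2} = 2.576 (two-sided α = 0.01); z_β = 1.036 (power 85% → β = 0.15).
n = (3.612 × 21.7 / 15.5)² = 25.57
Round up: n = 26.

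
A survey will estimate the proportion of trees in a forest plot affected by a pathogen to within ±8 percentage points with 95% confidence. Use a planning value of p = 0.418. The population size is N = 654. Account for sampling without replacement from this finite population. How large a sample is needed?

120

For a proportion with margin E = 0.08 at 95% confidence, z = 1.960.
n = p̂(1−p̂)(z/E)² = 0.418 × 0.582 × (1.960/0.08)² = 146.03 — call this n₀.
Finite-population correction with N = 654: n = n₀ / (1 + (n₀−1)/N) = 146.03 / 1.222 = 119.50
Round up: n = 120.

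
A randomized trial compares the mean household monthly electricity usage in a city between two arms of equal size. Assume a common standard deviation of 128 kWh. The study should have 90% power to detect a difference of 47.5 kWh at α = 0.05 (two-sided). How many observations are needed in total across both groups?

306 total

For two equal groups, n per group = 2·((z_{α/2} + z_β)·σ/δ)².
z_{α/2} = 1.960; z_β = 1.282 (power 90%).
n = 2 × (3.242 × 128 / 47.5)² = 2 × 76.32 = 152.64
Round up: n = 153 per group.
Total across both groups: 2 × 153 = 306.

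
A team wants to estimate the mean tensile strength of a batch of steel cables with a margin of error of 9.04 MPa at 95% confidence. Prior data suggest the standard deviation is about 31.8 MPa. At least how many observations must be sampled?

48

For a mean, the margin of error is E = z·σ/√n, so n = (zσ/E)².
At 95% confidence, z = 1.960.
n = (1.960 × 31.8 / 9.04)² = 47.54
Round up: n = 48.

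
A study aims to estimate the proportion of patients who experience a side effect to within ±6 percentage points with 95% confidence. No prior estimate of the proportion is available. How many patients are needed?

For a proportion with margin E = 0.06 at 95% confidence, z = 1.960.
With no prior estimate, use p = 0.5, which maximizes p(1−p) at 0.25.
n = 0.25 × (z/E)² = 0.25 × (1.960/0.06)² = 266.78
Round up: n = 267.

267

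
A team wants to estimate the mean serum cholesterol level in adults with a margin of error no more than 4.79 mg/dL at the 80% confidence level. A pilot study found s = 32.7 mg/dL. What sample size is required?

n = 77

For a mean, the margin of error is E = z·σ/√n, so n = (zσ/E)².
At 80% confidence, z = 1.282.
n = (1.282 × 32.7 / 4.79)² = 76.60
Round up: n = 77.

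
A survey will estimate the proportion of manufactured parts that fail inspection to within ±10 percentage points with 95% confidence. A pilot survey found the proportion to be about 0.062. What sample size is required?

23

For a proportion with margin E = 0.1 at 95% confidence, z = 1.960.
n = p̂(1−p̂)(z/E)² = 0.062 × 0.938 × (1.960/0.1)² = 22.34
Round up: n = 23.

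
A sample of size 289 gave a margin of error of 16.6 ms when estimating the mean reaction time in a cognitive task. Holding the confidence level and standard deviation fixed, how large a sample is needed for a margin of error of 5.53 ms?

Margin of error scales as 1/√n, so n₂ = n₁·(E₁/E₂)².
n₂ = 289 × (16.6/5.53)² = 289 × 9.011 = 2604.18
Round up: n₂ = 2605.

n = 2605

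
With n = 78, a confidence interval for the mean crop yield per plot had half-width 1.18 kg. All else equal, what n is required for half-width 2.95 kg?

Margin of error scales as 1/√n, so n₂ = n₁·(E₁/E₂)².
n₂ = 78 × (1.18/2.95)² = 78 × 0.16 = 12.48
Round up: n₂ = 13.

n = 13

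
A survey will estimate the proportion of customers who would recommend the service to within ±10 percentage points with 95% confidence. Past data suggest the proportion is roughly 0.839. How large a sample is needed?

For a proportion with margin E = 0.1 at 95% confidence, z = 1.960.
n = p̂(1−p̂)(z/E)² = 0.839 × 0.161 × (1.960/0.1)² = 51.89
Round up: n = 52.

n = 52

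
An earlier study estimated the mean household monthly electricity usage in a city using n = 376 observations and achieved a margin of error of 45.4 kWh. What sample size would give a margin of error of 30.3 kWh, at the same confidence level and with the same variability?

n = 845

Margin of error scales as 1/√n, so n₂ = n₁·(E₁/E₂)².
n₂ = 376 × (45.4/30.3)² = 376 × 2.245 = 844.12
Round up: n₂ = 845.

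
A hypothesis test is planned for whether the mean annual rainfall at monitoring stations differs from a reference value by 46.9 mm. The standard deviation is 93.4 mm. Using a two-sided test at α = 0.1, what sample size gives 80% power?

For a one-sample z-test, n = ((z_{α/2} + z_β)·σ/δ)².
z_{α/2} = 1.645 (two-sided α = 0.1); z_β = 0.842 (power 80% → β = 0.2).
n = (2.487 × 93.4 / 46.9)² = 24.53
Round up: n = 25.

25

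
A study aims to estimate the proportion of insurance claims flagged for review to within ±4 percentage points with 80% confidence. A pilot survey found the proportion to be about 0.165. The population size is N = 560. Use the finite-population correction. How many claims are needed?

n = 114

For a proportion with margin E = 0.04 at 80% confidence, z = 1.282.
n = p̂(1−p̂)(z/E)² = 0.165 × 0.835 × (1.282/0.04)² = 141.52 — call this n₀.
Finite-population correction with N = 560: n = n₀ / (1 + (n₀−1)/N) = 141.52 / 1.251 = 113.13
Round up: n = 114.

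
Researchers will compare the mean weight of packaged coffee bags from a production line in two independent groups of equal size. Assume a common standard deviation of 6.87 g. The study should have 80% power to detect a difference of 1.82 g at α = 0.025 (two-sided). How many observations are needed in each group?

For two equal groups, n per group = 2·((z_{α/2} + z_β)·σ/δ)².
z_{α/2} = 2.241; z_β = 0.842 (power 80%).
n = 2 × (3.083 × 6.87 / 1.82)² = 2 × 135.43 = 270.86
Round up: n = 271 per group.

271 per group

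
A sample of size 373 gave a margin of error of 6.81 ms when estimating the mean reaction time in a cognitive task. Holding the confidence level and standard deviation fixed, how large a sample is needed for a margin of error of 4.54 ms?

840

Margin of error scales as 1/√n, so n₂ = n₁·(E₁/E₂)².
n₂ = 373 × (6.81/4.54)² = 373 × 2.25 = 839.25
Round up: n₂ = 840.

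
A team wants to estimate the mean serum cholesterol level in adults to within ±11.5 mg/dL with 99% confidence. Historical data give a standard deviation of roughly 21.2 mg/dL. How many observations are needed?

For a mean, the margin of error is E = z·σ/√n, so n = (zσ/E)².
At 99% confidence, z = 2.576.
n = (2.576 × 21.2 / 11.5)² = 22.55
Round up: n = 23.

23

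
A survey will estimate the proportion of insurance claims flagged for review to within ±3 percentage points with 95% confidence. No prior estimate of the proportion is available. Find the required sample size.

For a proportion with margin E = 0.03 at 95% confidence, z = 1.960.
With no prior estimate, use p = 0.5, which maximizes p(1−p) at 0.25.
n = 0.25 × (z/E)² = 0.25 × (1.960/0.03)² = 1067.11
Round up: n = 1068.

1068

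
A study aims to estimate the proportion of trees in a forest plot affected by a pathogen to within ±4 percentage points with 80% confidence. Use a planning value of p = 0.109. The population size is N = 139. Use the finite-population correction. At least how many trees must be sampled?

59

For a proportion with margin E = 0.04 at 80% confidence, z = 1.282.
n = p̂(1−p̂)(z/E)² = 0.109 × 0.891 × (1.282/0.04)² = 99.76 — call this n₀.
Finite-population correction with N = 139: n = n₀ / (1 + (n₀−1)/N) = 99.76 / 1.711 = 58.31
Round up: n = 59.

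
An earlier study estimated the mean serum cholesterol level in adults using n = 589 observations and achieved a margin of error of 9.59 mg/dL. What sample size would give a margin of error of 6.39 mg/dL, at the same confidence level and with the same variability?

Margin of error scales as 1/√n, so n₂ = n₁·(E₁/E₂)².
n₂ = 589 × (9.59/6.39)² = 589 × 2.252 = 1326.43
Round up: n₂ = 1327.

1327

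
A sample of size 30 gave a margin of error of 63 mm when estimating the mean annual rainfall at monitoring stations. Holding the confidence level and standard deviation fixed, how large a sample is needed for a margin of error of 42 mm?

n = 68

Margin of error scales as 1/√n, so n₂ = n₁·(E₁/E₂)².
n₂ = 30 × (63/42)² = 30 × 2.25 = 67.50
Round up: n₂ = 68.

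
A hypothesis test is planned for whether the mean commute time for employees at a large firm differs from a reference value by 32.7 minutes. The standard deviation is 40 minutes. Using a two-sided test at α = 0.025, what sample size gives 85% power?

n = 17

For a one-sample z-test, n = ((z_{α/2} + z_β)·σ/δ)².
z_{α/2} = 2.241 (two-sided α = 0.025); z_β = 1.036 (power 85% → β = 0.15).
n = (3.277 × 40 / 32.7)² = 16.07
Round up: n = 17.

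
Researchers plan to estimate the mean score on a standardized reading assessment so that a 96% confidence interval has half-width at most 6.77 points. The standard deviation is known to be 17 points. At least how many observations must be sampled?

n = 27

For a mean, the margin of error is E = z·σ/√n, so n = (zσ/E)².
At 96% confidence, z = 2.054.
n = (2.054 × 17 / 6.77)² = 26.60
Round up: n = 27.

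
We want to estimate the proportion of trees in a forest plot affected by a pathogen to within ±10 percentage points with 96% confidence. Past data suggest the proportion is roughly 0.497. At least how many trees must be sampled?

106

For a proportion with margin E = 0.1 at 96% confidence, z = 2.054.
n = p̂(1−p̂)(z/E)² = 0.497 × 0.503 × (2.054/0.1)² = 105.47
Round up: n = 106.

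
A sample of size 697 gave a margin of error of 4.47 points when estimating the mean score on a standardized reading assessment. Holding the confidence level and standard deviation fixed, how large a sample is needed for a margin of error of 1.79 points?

n = 4347

Margin of error scales as 1/√n, so n₂ = n₁·(E₁/E₂)².
n₂ = 697 × (4.47/1.79)² = 697 × 6.236 = 4346.49
Round up: n₂ = 4347.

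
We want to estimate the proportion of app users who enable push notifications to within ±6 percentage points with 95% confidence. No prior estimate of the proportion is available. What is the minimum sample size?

For a proportion with margin E = 0.06 at 95% confidence, z = 1.960.
With no prior estimate, use p = 0.5, which maximizes p(1−p) at 0.25.
n = 0.25 × (z/E)² = 0.25 × (1.960/0.06)² = 266.78
Round up: n = 267.

n = 267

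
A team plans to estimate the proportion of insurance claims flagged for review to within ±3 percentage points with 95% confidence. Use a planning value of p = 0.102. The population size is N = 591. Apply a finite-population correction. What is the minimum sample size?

236

For a proportion with margin E = 0.03 at 95% confidence, z = 1.960.
n = p̂(1−p̂)(z/E)² = 0.102 × 0.898 × (1.960/0.03)² = 390.97 — call this n₀.
Finite-population correction with N = 591: n = n₀ / (1 + (n₀−1)/N) = 390.97 / 1.66 = 235.52
Round up: n = 236.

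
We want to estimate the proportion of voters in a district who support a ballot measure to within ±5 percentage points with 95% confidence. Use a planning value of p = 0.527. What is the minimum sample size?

384

For a proportion with margin E = 0.05 at 95% confidence, z = 1.960.
n = p̂(1−p̂)(z/E)² = 0.527 × 0.473 × (1.960/0.05)² = 383.04
Round up: n = 384.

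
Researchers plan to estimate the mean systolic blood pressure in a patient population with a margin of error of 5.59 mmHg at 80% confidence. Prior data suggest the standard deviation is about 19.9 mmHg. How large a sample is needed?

For a mean, the margin of error is E = z·σ/√n, so n = (zσ/E)².
At 80% confidence, z = 1.282.
n = (1.282 × 19.9 / 5.59)² = 20.83
Round up: n = 21.

21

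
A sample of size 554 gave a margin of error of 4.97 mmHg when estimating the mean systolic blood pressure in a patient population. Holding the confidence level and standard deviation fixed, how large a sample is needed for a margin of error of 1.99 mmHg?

n = 3456

Margin of error scales as 1/√n, so n₂ = n₁·(E₁/E₂)².
n₂ = 554 × (4.97/1.99)² = 554 × 6.237 = 3455.30
Round up: n₂ = 3456.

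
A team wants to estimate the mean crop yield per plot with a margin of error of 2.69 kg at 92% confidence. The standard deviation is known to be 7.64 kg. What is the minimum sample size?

For a mean, the margin of error is E = z·σ/√n, so n = (zσ/E)².
At 92% confidence, z = 1.751.
n = (1.751 × 7.64 / 2.69)² = 24.73
Round up: n = 25.

25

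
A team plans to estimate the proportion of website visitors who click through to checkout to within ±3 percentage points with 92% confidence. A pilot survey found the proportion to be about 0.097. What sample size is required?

299

For a proportion with margin E = 0.03 at 92% confidence, z = 1.751.
n = p̂(1−p̂)(z/E)² = 0.097 × 0.903 × (1.751/0.03)² = 298.39
Round up: n = 299.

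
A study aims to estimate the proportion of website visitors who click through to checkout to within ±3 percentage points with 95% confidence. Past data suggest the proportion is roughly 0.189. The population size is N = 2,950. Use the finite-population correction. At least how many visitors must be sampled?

For a proportion with margin E = 0.03 at 95% confidence, z = 1.960.
n = p̂(1−p̂)(z/E)² = 0.189 × 0.811 × (1.960/0.03)² = 654.26 — call this n₀.
Finite-population correction with N = 2,950: n = n₀ / (1 + (n₀−1)/N) = 654.26 / 1.221 = 535.84
Round up: n = 536.

536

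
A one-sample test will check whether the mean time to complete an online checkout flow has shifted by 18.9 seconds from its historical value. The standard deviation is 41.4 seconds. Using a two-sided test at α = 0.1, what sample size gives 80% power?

n = 30

For a one-sample z-test, n = ((z_{α/2} + z_β)·σ/δ)².
z_{α/2} = 1.645 (two-sided α = 0.1); z_β = 0.842 (power 80% → β = 0.2).
n = (2.487 × 41.4 / 18.9)² = 29.68
Round up: n = 30.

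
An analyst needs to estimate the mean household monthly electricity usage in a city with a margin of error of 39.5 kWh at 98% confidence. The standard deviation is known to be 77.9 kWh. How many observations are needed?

22

For a mean, the margin of error is E = z·σ/√n, so n = (zσ/E)².
At 98% confidence, z = 2.326.
n = (2.326 × 77.9 / 39.5)² = 21.04
Round up: n = 22.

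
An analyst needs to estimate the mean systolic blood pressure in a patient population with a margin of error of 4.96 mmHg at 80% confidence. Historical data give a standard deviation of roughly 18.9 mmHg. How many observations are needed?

24

For a mean, the margin of error is E = z·σ/√n, so n = (zσ/E)².
At 80% confidence, z = 1.282.
n = (1.282 × 18.9 / 4.96)² = 23.86
Round up: n = 24.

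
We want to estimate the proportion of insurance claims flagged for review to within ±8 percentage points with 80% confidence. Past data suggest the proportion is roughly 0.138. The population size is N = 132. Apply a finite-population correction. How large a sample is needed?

For a proportion with margin E = 0.08 at 80% confidence, z = 1.282.
n = p̂(1−p̂)(z/E)² = 0.138 × 0.862 × (1.282/0.08)² = 30.55 — call this n₀.
Finite-population correction with N = 132: n = n₀ / (1 + (n₀−1)/N) = 30.55 / 1.224 = 24.96
Round up: n = 25.

25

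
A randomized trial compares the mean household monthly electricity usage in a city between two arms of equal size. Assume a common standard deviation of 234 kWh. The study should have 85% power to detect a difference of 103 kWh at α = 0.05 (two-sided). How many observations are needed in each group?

93 per group

For two equal groups, n per group = 2·((z_{α/2} + z_β)·σ/δ)².
z_{α/2} = 1.960; z_β = 1.036 (power 85%).
n = 2 × (2.996 × 234 / 103)² = 2 × 46.33 = 92.66
Round up: n = 93 per group.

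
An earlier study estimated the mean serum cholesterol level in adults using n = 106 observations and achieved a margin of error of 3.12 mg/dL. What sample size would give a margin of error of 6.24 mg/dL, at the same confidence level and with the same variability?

Margin of error scales as 1/√n, so n₂ = n₁·(E₁/E₂)².
n₂ = 106 × (3.12/6.24)² = 106 × 0.25 = 26.50
Round up: n₂ = 27.

27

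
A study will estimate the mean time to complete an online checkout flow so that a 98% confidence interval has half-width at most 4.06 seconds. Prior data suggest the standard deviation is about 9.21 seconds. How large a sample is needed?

28

For a mean, the margin of error is E = z·σ/√n, so n = (zσ/E)².
At 98% confidence, z = 2.326.
n = (2.326 × 9.21 / 4.06)² = 27.84
Round up: n = 28.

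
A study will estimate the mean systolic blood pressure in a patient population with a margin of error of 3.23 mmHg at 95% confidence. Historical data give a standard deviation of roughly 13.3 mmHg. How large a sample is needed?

For a mean, the margin of error is E = z·σ/√n, so n = (zσ/E)².
At 95% confidence, z = 1.960.
n = (1.960 × 13.3 / 3.23)² = 65.13
Round up: n = 66.

66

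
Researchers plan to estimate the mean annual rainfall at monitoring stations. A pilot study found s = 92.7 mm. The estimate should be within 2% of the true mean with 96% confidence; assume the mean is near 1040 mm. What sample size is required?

84

For a mean, the margin of error is E = z·σ/√n, so n = (zσ/E)².
At 96% confidence, z = 2.054.
E = 2% of 1040 = 20.8 mm.
n = (2.054 × 92.7 / 20.8)² = 83.80
Round up: n = 84.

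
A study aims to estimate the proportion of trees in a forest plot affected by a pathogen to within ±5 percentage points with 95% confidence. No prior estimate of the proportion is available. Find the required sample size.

n = 385

For a proportion with margin E = 0.05 at 95% confidence, z = 1.960.
With no prior estimate, use p = 0.5, which maximizes p(1−p) at 0.25.
n = 0.25 × (z/E)² = 0.25 × (1.960/0.05)² = 384.16
Round up: n = 385.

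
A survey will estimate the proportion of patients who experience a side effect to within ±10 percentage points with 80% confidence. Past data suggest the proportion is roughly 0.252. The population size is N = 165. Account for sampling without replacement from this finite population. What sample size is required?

For a proportion with margin E = 0.1 at 80% confidence, z = 1.282.
n = p̂(1−p̂)(z/E)² = 0.252 × 0.748 × (1.282/0.1)² = 30.98 — call this n₀.
Finite-population correction with N = 165: n = n₀ / (1 + (n₀−1)/N) = 30.98 / 1.182 = 26.21
Round up: n = 27.

n = 27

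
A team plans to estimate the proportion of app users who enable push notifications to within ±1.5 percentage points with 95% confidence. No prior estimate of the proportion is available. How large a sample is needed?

For a proportion with margin E = 0.015 at 95% confidence, z = 1.960.
With no prior estimate, use p = 0.5, which maximizes p(1−p) at 0.25.
n = 0.25 × (z/E)² = 0.25 × (1.960/0.015)² = 4268.44
Round up: n = 4269.

4269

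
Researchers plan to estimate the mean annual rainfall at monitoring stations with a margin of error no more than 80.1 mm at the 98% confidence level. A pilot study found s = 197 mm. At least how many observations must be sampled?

For a mean, the margin of error is E = z·σ/√n, so n = (zσ/E)².
At 98% confidence, z = 2.326.
n = (2.326 × 197 / 80.1)² = 32.73
Round up: n = 33.

33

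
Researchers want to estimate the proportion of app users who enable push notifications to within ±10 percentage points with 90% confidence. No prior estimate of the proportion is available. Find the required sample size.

For a proportion with margin E = 0.1 at 90% confidence, z = 1.645.
With no prior estimate, use p = 0.5, which maximizes p(1−p) at 0.25.
n = 0.25 × (z/E)² = 0.25 × (1.645/0.1)² = 67.65
Round up: n = 68.

68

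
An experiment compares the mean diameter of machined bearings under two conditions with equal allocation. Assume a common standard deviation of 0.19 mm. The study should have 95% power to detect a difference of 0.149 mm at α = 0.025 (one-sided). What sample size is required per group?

For two equal groups, n per group = 2·((z_α + z_β)·σ/δ)².
z_α = 1.960; z_β = 1.645 (power 95%).
n = 2 × (3.605 × 0.19 / 0.149)² = 2 × 21.13 = 42.26
Round up: n = 43 per group.

43 per group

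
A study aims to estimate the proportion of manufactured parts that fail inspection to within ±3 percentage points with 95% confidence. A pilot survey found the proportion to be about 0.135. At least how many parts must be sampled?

For a proportion with margin E = 0.03 at 95% confidence, z = 1.960.
n = p̂(1−p̂)(z/E)² = 0.135 × 0.865 × (1.960/0.03)² = 498.45
Round up: n = 499.

499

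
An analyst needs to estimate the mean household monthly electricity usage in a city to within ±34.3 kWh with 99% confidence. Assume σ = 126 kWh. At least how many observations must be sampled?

For a mean, the margin of error is E = z·σ/√n, so n = (zσ/E)².
At 99% confidence, z = 2.576.
n = (2.576 × 126 / 34.3)² = 89.55
Round up: n = 90.

90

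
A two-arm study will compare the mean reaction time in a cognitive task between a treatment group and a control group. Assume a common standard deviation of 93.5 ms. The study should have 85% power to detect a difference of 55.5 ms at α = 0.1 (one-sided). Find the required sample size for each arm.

For two equal groups, n per group = 2·((z_α + z_β)·σ/δ)².
z_α = 1.282; z_β = 1.036 (power 85%).
n = 2 × (2.318 × 93.5 / 55.5)² = 2 × 15.25 = 30.50
Round up: n = 31 per group.

31 per group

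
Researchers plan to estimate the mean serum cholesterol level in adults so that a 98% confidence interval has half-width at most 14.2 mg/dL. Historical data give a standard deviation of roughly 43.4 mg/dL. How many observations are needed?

For a mean, the margin of error is E = z·σ/√n, so n = (zσ/E)².
At 98% confidence, z = 2.326.
n = (2.326 × 43.4 / 14.2)² = 50.54
Round up: n = 51.

51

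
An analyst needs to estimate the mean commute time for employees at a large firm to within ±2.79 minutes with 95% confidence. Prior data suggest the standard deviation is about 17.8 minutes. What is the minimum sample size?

n = 157

For a mean, the margin of error is E = z·σ/√n, so n = (zσ/E)².
At 95% confidence, z = 1.960.
n = (1.960 × 17.8 / 2.79)² = 156.37
Round up: n = 157.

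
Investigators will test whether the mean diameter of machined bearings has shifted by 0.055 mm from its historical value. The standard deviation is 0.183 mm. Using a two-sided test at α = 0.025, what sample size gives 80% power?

106

For a one-sample z-test, n = ((z_{α/2} + z_β)·σ/δ)².
z_{α/2} = 2.241 (two-sided α = 0.025); z_β = 0.842 (power 80% → β = 0.2).
n = (3.083 × 0.183 / 0.055)² = 105.23
Round up: n = 106.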